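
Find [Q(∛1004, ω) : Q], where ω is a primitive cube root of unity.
[Q(∛1004, ω) : Q] = 6

[Q(∛1004):Q] = 3 (min poly x^3 - 1004, irreducible since 1004 is not a perfect cube). [Q(ω):Q] = 2 (min poly x^2 + x + 1). Since Q(∛1004) ⊂ R and ω ∉ R, we have ω ∉ Q(∛1004), so x^2 + x + 1 remains irreducible over Q(∛1004) and [Q(∛1004, ω) : Q(∛1004)] = 2. By the tower law, [Q(∛1004, ω) : Q] = 3 · 2 = 6. (In fact Q(∛1004, ω) is the splitting field of x^3 - 1004 over Q.)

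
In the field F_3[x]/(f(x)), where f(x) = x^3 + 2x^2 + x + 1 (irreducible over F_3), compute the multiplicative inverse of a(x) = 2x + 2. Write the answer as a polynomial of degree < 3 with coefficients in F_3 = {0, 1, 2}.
a(x)^(-1) ≡ x^2 + x (mod f(x))

Since f is irreducible over F_3, F_3[x]/(f) is a field and a(x) ≠ 0 has an inverse. Apply the extended Euclidean algorithm to f(x) and a(x) in F_3[x]: f(x) = (2x^2 + 2x)·a(x) + (1). The last nonzero remainder is the constant 1 = gcd(f, a) in F_3. Back-substituting through the division chain expresses 1 = s(x)·a(x) + t(x)·f(x) with s(x) ≡ x^2 + x (mod f), so a(x)^(-1) ≡ s(x) = x^2 + x (mod f). Check: (2x + 2)·(x^2 + x) = 2x^3 + x^2 + 2x ≡ 1 (mod x^3 + 2x^2 + x + 1).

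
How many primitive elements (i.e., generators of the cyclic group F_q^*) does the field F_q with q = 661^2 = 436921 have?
There are φ(436920) = 105600 primitive elements

F_q^* is cyclic of order q - 1 = 436920. A cyclic group of order m has exactly φ(m) generators. Here m = 436920 = 2^3 · 3 · 5 · 11 · 331, so the number of primitive elements is φ(436920) = 105600.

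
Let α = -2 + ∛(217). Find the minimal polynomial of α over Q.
m_α(x) = x^3 + 6x^2 + 12x - 209

Set β = α + 2 = ∛(217), so β^3 = 217. Then (α + 2)^3 - 217 = 0, i.e. α is a root of g(x) = (x + 2)^3 - 217 = x^3 + 6x^2 + 12x - 209. Since g(x) = h(x + 2) where h(x) = x^3 - 217, and h is irreducible over Q (because 217 is not a perfect cube, so h has no rational root, and a monic cubic with no rational root is irreducible), g is also irreducible (irreducibility is preserved under the substitution x → x + 2). Hence m_α(x) = x^3 + 6x^2 + 12x - 209.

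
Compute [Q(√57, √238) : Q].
[Q(√57, √238) : Q] = 4

[Q(√57):Q] = 2 (min poly x^2 - 57, irreducible since 57 is squarefree > 1). For the top step, suppose √238 ∈ Q(√57), say √238 = c + d√57 with c, d ∈ Q. Squaring: 238 = c^2 + 57d^2 + 2cd√57. Since √57 ∉ Q this forces 2cd = 0. If d = 0 then √238 = c ∈ Q, contradicting 238 squarefree > 1. If c = 0 then 238 = 57d^2, so 57·238 = (57d)^2 is a perfect square in Q — but 57·238 = 13566 is not a perfect square (since 57 and 238 are distinct squarefree integers). Contradiction. Hence √238 ∉ Q(√57), so x^2 - 238 stays irreducible over Q(√57) and [Q(√57, √238) : Q(√57)] = 2. By the tower law, [Q(√57, √238) : Q] = 2 · 2 = 4.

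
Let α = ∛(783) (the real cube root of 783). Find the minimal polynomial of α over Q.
m_α(x) = x^3 - 783

α satisfies α^3 = 783, so x^3 - 783 annihilates α. By the rational root test, a rational root p/q (in lowest terms) of x^3 - 783 would satisfy p^3 = 783 q^3, forcing q = 1 and p^3 = 783; but 783 is not a perfect cube, contradiction. A monic cubic over Q with no rational root is irreducible (any nontrivial factorization would include a linear factor). Hence x^3 - 783 is the minimal polynomial of α, and in particular [Q(α):Q] = 3.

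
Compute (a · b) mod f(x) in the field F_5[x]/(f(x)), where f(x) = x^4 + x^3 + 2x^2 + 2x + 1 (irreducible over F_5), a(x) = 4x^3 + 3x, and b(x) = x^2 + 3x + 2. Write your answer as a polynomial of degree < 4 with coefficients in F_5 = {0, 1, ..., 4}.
a · b ≡ x + 2 (mod f(x))

Multiply in F_5[x]: a(x)·b(x) = (4x^3 + 3x)·(x^2 + 3x + 2) = 4x^5 + 2x^4 + x^3 + 4x^2 + x. This has degree ≥ 4, so divide by f(x) over F_5: 4x^5 + 2x^4 + x^3 + 4x^2 + x = (4x + 3)·(x^4 + x^3 + 2x^2 + 2x + 1) + (x + 2). Hence a·b ≡ x + 2 (mod f). (F_5[x]/(f) is a field with 5^4 = 625 elements since f is irreducible of degree 4.)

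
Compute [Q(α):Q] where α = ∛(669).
[Q(α):Q] = 3

The minimal polynomial of α is x^3 - 669, irreducible over Q since 669 is not a perfect cube (so x^3 - 669 has no rational root). Hence [Q(α):Q] = deg(m_α) = 3.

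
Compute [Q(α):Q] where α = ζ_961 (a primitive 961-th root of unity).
[Q(α):Q] = 930

The minimal polynomial of ζ_961 over Q is the 961-th cyclotomic polynomial Φ_961(x), which is irreducible over Q and has degree φ(961) = 930. Hence [Q(α):Q] = φ(961) = 930.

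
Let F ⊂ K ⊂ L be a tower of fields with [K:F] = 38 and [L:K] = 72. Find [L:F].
[L:F] = 2736

The tower law says that for any tower of field extensions F ⊂ K ⊂ L with finite degrees, [L:F] = [L:K] · [K:F]. Here this gives [L:F] = 72 · 38 = 2736.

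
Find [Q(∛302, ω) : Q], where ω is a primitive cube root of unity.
[Q(∛302, ω) : Q] = 6

[Q(∛302):Q] = 3 (min poly x^3 - 302, irreducible since 302 is not a perfect cube). [Q(ω):Q] = 2 (min poly x^2 + x + 1). Since Q(∛302) ⊂ R and ω ∉ R, we have ω ∉ Q(∛302), so x^2 + x + 1 remains irreducible over Q(∛302) and [Q(∛302, ω) : Q(∛302)] = 2. By the tower law, [Q(∛302, ω) : Q] = 3 · 2 = 6. (In fact Q(∛302, ω) is the splitting field of x^3 - 302 over Q.)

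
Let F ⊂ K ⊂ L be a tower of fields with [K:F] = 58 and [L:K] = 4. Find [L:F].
[L:F] = 232

The tower law says that for any tower of field extensions F ⊂ K ⊂ L with finite degrees, [L:F] = [L:K] · [K:F]. Here this gives [L:F] = 4 · 58 = 232.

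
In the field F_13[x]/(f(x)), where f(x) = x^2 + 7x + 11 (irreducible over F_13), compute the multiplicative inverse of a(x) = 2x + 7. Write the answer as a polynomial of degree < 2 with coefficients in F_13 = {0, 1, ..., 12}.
a(x)^(-1) ≡ 3x + 4 (mod f(x))

Since f is irreducible over F_13, F_13[x]/(f) is a field and a(x) ≠ 0 has an inverse. Apply the extended Euclidean algorithm to f(x) and a(x) in F_13[x]: f(x) = (7x + 5)·a(x) + (2). The last nonzero remainder is the constant 2 = gcd(f, a) in F_13. Back-substituting through the division chain expresses 2 = s(x)·a(x) + t(x)·f(x) with s(x) ≡ 6x + 8 (mod f), so (6x + 8)·a(x) ≡ 2 (mod f). Multiplying by 2^(-1) ≡ 7 in F_13 gives a(x)^(-1) ≡ 7·(6x + 8) ≡ 3x + 4 (mod f). Check: (2x + 7)·(3x + 4) = 6x^2 + 3x + 2 ≡ 1 (mod x^2 + 7x + 11).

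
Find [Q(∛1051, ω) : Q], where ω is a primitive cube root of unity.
[Q(∛1051, ω) : Q] = 6

[Q(∛1051):Q] = 3 (min poly x^3 - 1051, irreducible since 1051 is not a perfect cube). [Q(ω):Q] = 2 (min poly x^2 + x + 1). Since Q(∛1051) ⊂ R and ω ∉ R, we have ω ∉ Q(∛1051), so x^2 + x + 1 remains irreducible over Q(∛1051) and [Q(∛1051, ω) : Q(∛1051)] = 2. By the tower law, [Q(∛1051, ω) : Q] = 3 · 2 = 6. (In fact Q(∛1051, ω) is the splitting field of x^3 - 1051 over Q.)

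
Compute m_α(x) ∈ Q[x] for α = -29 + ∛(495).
m_α(x) = x^3 + 87x^2 + 2523x + 23894

Set β = α + 29 = ∛(495), so β^3 = 495. Then (α + 29)^3 - 495 = 0, i.e. α is a root of g(x) = (x + 29)^3 - 495 = x^3 + 87x^2 + 2523x + 23894. Since g(x) = h(x + 29) where h(x) = x^3 - 495, and h is irreducible over Q (because 495 is not a perfect cube, so h has no rational root, and a monic cubic with no rational root is irreducible), g is also irreducible (irreducibility is preserved under the substitution x → x + 29). Hence m_α(x) = x^3 + 87x^2 + 2523x + 23894.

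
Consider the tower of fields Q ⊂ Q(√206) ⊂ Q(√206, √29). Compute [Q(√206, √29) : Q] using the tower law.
[Q(√206, √29) : Q] = 4

[Q(√206):Q] = 2 (min poly x^2 - 206, irreducible since 206 is squarefree > 1). For the top step, suppose √29 ∈ Q(√206), say √29 = c + d√206 with c, d ∈ Q. Squaring: 29 = c^2 + 206d^2 + 2cd√206. Since √206 ∉ Q this forces 2cd = 0. If d = 0 then √29 = c ∈ Q, contradicting 29 squarefree > 1. If c = 0 then 29 = 206d^2, so 206·29 = (206d)^2 is a perfect square in Q — but 206·29 = 5974 is not a perfect square (since 206 and 29 are distinct squarefree integers). Contradiction. Hence √29 ∉ Q(√206), so x^2 - 29 stays irreducible over Q(√206) and [Q(√206, √29) : Q(√206)] = 2. By the tower law, [Q(√206, √29) : Q] = 2 · 2 = 4.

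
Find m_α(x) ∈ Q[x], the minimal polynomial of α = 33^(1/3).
m_α(x) = x^3 - 33

α satisfies α^3 = 33, so x^3 - 33 annihilates α. By the rational root test, a rational root p/q (in lowest terms) of x^3 - 33 would satisfy p^3 = 33 q^3, forcing q = 1 and p^3 = 33; but 33 is not a perfect cube, contradiction. A monic cubic over Q with no rational root is irreducible (any nontrivial factorization would include a linear factor). Hence x^3 - 33 is the minimal polynomial of α, and in particular [Q(α):Q] = 3.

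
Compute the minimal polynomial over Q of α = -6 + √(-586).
m_α(x) = x^2 + 12x + 622

From α + 6 = √(-586), squaring gives (α + 6)^2 = -586, i.e. α^2 + 12α + 36 = -586, so α^2 + 12α + 622 = 0. The discriminant of x^2 + 12x + 622 is (12)^2 - 4·(622) = 144 - 2488 = -2344, and 4·(-586) is not a perfect square in Q since -586 is squarefree and ≠ 1. Hence x^2 + 12x + 622 is irreducible over Q and is the minimal polynomial of α.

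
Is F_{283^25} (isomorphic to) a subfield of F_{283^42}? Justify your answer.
No: F_{283^25} is not a subfield of F_{283^42}

F_{p^m} embeds in F_{p^n} iff m | n. Here 25 ∤ 42 (since 42 = 1·25 + 17 with remainder 17 ≠ 0), so F_{283^25} is not a subfield of F_{283^42}. Equivalently: if it were, the tower law would give 25 = [F_{283^25}:F_283] dividing [F_{283^42}:F_283] = 42, contradiction.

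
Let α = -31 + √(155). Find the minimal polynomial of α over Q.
m_α(x) = x^2 + 62x + 806

From α + 31 = √(155), squaring gives (α + 31)^2 = 155, i.e. α^2 + 62α + 961 = 155, so α^2 + 62α + 806 = 0. The discriminant of x^2 + 62x + 806 is (62)^2 - 4·(806) = 3844 - 3224 = 620, and 4·(155) is not a perfect square in Q since 155 is squarefree and ≠ 1. Hence x^2 + 62x + 806 is irreducible over Q and is the minimal polynomial of α.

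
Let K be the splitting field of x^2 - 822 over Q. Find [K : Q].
[K : Q] = 2

f(x) = x^2 - 822 factors as (x - √822)(x + √822). The splitting field is K = Q(√822). Since 822 is squarefree and > 1, it is not a perfect square, so x^2 - 822 is irreducible over Q and [Q(√822) : Q] = 2. Hence [K : Q] = 2.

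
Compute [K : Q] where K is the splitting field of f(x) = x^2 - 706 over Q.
[K : Q] = 2

f(x) = x^2 - 706 factors as (x - √706)(x + √706). The splitting field is K = Q(√706). Since 706 is squarefree and > 1, it is not a perfect square, so x^2 - 706 is irreducible over Q and [Q(√706) : Q] = 2. Hence [K : Q] = 2.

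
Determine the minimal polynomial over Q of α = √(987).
m_α(x) = x^2 - 987

α satisfies α^2 - 987 = 0, so x^2 - 987 annihilates α. Since d = 987 is squarefree and ≠ 1, it is not a perfect square in Q, so x^2 - 987 has no rational root and is therefore irreducible over Q (a degree-2 polynomial over a field is irreducible iff it has no root). Hence m_α(x) = x^2 - 987.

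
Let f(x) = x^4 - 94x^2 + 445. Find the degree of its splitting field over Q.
[K : Q] = 4

Solving the quadratic in x^2: x^2 = (94 ± √(94^2 - 4·445))/2 = (94 ± √7056)/2 = (94 ± 84)/2, giving x^2 = 5 or x^2 = 89. So f(x) = (x^2 - 5)(x^2 - 89) and the roots of f are ±√5, ±√89. Hence the splitting field is K = Q(√5, √89). Since 5 and 89 are distinct squarefree integers > 1, their product 445 is not a perfect square, so √89 ∉ Q(√5). By the tower law [K:Q] = [Q(√5,√89):Q(√5)] · [Q(√5):Q] = 2 · 2 = 4.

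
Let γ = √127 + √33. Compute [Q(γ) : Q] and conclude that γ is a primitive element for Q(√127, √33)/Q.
[Q(γ) : Q] = 4 (equivalently, Q(γ) = Q(√127, √33))

Obviously Q(γ) ⊆ Q(√127, √33), and [Q(√127, √33):Q] = 4 (since 127, 33 are distinct squarefree integers > 1 with 4191 not a perfect square). To show equality we compute the minimal polynomial of γ. From γ = √127 + √33: γ^2 = 127 + 2√(4191) + 33 = 160 + 2√(4191), so γ^2 - 160 = 2√(4191); squaring, (γ^2 - 160)^2 = 4·4191, i.e. γ^4 - 320γ^2 + 25600 - 16764 = 0, i.e. γ^4 - 320γ^2 + 8836 = 0. So γ is a root of x^4 - 320x^2 + 8836. This polynomial is irreducible over Q: it has no rational root (each ±√127 ± √33 is irrational), and any factorization into two quadratics over Q would force √(4191) ∈ Q (pairing opposite roots) or √127, √33 ∈ Q (other pairings), all impossible. Hence [Q(γ):Q] = 4 = [Q(√127, √33):Q], so Q(γ) = Q(√127, √33).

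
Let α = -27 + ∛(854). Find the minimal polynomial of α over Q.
m_α(x) = x^3 + 81x^2 + 2187x + 18829

Set β = α + 27 = ∛(854), so β^3 = 854. Then (α + 27)^3 - 854 = 0, i.e. α is a root of g(x) = (x + 27)^3 - 854 = x^3 + 81x^2 + 2187x + 18829. Since g(x) = h(x + 27) where h(x) = x^3 - 854, and h is irreducible over Q (because 854 is not a perfect cube, so h has no rational root, and a monic cubic with no rational root is irreducible), g is also irreducible (irreducibility is preserved under the substitution x → x + 27). Hence m_α(x) = x^3 + 81x^2 + 2187x + 18829.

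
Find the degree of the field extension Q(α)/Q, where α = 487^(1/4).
[Q(α):Q] = 4

α is a root of x^4 - 487. By Eisenstein's criterion at the prime p = 487 (which divides the constant term 487 but p^2 = 237169 does not, since 487 is squarefree), x^4 - 487 is irreducible over Q. Hence [Q(α):Q] = 4.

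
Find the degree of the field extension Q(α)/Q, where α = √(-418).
[Q(α):Q] = 2

[Q(α):Q] equals the degree of the minimal polynomial of α. Here α^2 = -418 and x^2 + 418 is irreducible (d = -418 is squarefree, ≠ 1, hence not a square), so deg(m_α) = 2. Thus [Q(α):Q] = 2.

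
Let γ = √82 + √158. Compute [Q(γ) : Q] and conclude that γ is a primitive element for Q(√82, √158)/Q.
[Q(γ) : Q] = 4 (equivalently, Q(γ) = Q(√82, √158))

Obviously Q(γ) ⊆ Q(√82, √158), and [Q(√82, √158):Q] = 4 (since 82, 158 are distinct squarefree integers > 1 with 12956 not a perfect square). To show equality we compute the minimal polynomial of γ. From γ = √82 + √158: γ^2 = 82 + 2√(12956) + 158 = 240 + 2√(12956), so γ^2 - 240 = 2√(12956); squaring, (γ^2 - 240)^2 = 4·12956, i.e. γ^4 - 480γ^2 + 57600 - 51824 = 0, i.e. γ^4 - 480γ^2 + 5776 = 0. So γ is a root of x^4 - 480x^2 + 5776. This polynomial is irreducible over Q: it has no rational root (each ±√82 ± √158 is irrational), and any factorization into two quadratics over Q would force √(12956) ∈ Q (pairing opposite roots) or √82, √158 ∈ Q (other pairings), all impossible. Hence [Q(γ):Q] = 4 = [Q(√82, √158):Q], so Q(γ) = Q(√82, √158).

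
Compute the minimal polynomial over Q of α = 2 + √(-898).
m_α(x) = x^2 - 4x + 902

From α - 2 = √(-898), squaring gives (α - 2)^2 = -898, i.e. α^2 - 4α + 4 = -898, so α^2 - 4α + 902 = 0. The discriminant of x^2 - 4x + 902 is (-4)^2 - 4·(902) = 16 - 3608 = -3592, and 4·(-898) is not a perfect square in Q since -898 is squarefree and ≠ 1. Hence x^2 - 4x + 902 is irreducible over Q and is the minimal polynomial of α.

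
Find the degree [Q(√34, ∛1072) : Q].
[Q(√34, ∛1072) : Q] = 6

Let L = Q(√34, ∛1072). Since Q(√34) ⊂ L and [Q(√34):Q] = 2, the tower law gives 2 | [L:Q]. Likewise Q(∛1072) ⊂ L with [Q(∛1072):Q] = 3 (because 1072 is not a perfect cube), so 3 | [L:Q]. As gcd(2,3) = 1, [L:Q] is divisible by 6. Conversely L is generated over Q by √34 and ∛1072, so [L:Q] ≤ 2·3 = 6. Therefore [Q(√34, ∛1072) : Q] = 6.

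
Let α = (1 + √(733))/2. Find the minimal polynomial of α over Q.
m_α(x) = x^2 - x - 183

From 2α - 1 = √(733), squaring gives (2α - 1)^2 = 733, i.e. 4α^2 - 4α + 1 = 733, so α^2 - α + (1 - 733)/4 = 0. Since 733 ≡ 1 (mod 4), (1 - 733)/4 = -183 ∈ Z. The polynomial x^2 - x - 183 has discriminant 1 - 4·(-183) = 733, which is not a perfect square in Q (d = 733 is squarefree and ≠ 1), so x^2 - x - 183 is irreducible over Q. It is the minimal polynomial of α.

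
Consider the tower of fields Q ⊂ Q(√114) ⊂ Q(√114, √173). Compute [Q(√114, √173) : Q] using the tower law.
[Q(√114, √173) : Q] = 4

[Q(√114):Q] = 2 (min poly x^2 - 114, irreducible since 114 is squarefree > 1). For the top step, suppose √173 ∈ Q(√114), say √173 = c + d√114 with c, d ∈ Q. Squaring: 173 = c^2 + 114d^2 + 2cd√114. Since √114 ∉ Q this forces 2cd = 0. If d = 0 then √173 = c ∈ Q, contradicting 173 squarefree > 1. If c = 0 then 173 = 114d^2, so 114·173 = (114d)^2 is a perfect square in Q — but 114·173 = 19722 is not a perfect square (since 114 and 173 are distinct squarefree integers). Contradiction. Hence √173 ∉ Q(√114), so x^2 - 173 stays irreducible over Q(√114) and [Q(√114, √173) : Q(√114)] = 2. By the tower law, [Q(√114, √173) : Q] = 2 · 2 = 4.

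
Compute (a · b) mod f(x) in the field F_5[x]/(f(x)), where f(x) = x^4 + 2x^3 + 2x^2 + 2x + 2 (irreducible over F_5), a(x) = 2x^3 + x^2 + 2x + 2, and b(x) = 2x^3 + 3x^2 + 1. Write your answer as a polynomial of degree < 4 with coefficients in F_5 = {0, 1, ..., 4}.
a · b ≡ x^3 + x^2 + 4x + 4 (mod f(x))

Multiply in F_5[x]: a(x)·b(x) = (2x^3 + x^2 + 2x + 2)·(2x^3 + 3x^2 + 1) = 4x^6 + 3x^5 + 2x^4 + 2x^3 + 2x^2 + 2x + 2. This has degree ≥ 4, so divide by f(x) over F_5: 4x^6 + 3x^5 + 2x^4 + 2x^3 + 2x^2 + 2x + 2 = (4x^2 + 4)·(x^4 + 2x^3 + 2x^2 + 2x + 2) + (x^3 + x^2 + 4x + 4). Hence a·b ≡ x^3 + x^2 + 4x + 4 (mod f). (F_5[x]/(f) is a field with 5^4 = 625 elements since f is irreducible of degree 4.)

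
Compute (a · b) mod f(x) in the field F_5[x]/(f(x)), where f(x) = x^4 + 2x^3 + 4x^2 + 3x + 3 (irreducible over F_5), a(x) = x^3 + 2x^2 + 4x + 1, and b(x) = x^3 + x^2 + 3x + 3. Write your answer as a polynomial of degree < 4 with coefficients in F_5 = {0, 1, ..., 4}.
a · b ≡ x^3 + x^2 + 3x + 4 (mod f(x))

Multiply in F_5[x]: a(x)·b(x) = (x^3 + 2x^2 + 4x + 1)·(x^3 + x^2 + 3x + 3) = x^6 + 3x^5 + 4x^4 + 4x^3 + 4x^2 + 3. This has degree ≥ 4, so divide by f(x) over F_5: x^6 + 3x^5 + 4x^4 + 4x^3 + 4x^2 + 3 = (x^2 + x + 3)·(x^4 + 2x^3 + 4x^2 + 3x + 3) + (x^3 + x^2 + 3x + 4). Hence a·b ≡ x^3 + x^2 + 3x + 4 (mod f). (F_5[x]/(f) is a field with 5^4 = 625 elements since f is irreducible of degree 4.)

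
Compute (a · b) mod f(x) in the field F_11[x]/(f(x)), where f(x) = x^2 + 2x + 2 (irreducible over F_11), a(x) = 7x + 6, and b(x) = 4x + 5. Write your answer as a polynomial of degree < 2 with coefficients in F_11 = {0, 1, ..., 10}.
a · b ≡ 3x + 7 (mod f(x))

Multiply in F_11[x]: a(x)·b(x) = (7x + 6)·(4x + 5) = 6x^2 + 4x + 8. This has degree ≥ 2, so divide by f(x) over F_11: 6x^2 + 4x + 8 = (6)·(x^2 + 2x + 2) + (3x + 7). Hence a·b ≡ 3x + 7 (mod f). (F_11[x]/(f) is a field with 11^2 = 121 elements since f is irreducible of degree 2.)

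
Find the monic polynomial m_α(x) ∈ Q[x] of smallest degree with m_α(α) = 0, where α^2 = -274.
m_α(x) = x^2 + 274

α satisfies α^2 + 274 = 0, so x^2 + 274 annihilates α. Since d = -274 is squarefree and ≠ 1, it is not a perfect square in Q, so x^2 + 274 has no rational root and is therefore irreducible over Q (a degree-2 polynomial over a field is irreducible iff it has no root). Hence m_α(x) = x^2 + 274.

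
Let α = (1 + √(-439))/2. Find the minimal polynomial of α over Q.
m_α(x) = x^2 - x + 110

From 2α - 1 = √(-439), squaring gives (2α - 1)^2 = -439, i.e. 4α^2 - 4α + 1 = -439, so α^2 - α + (1 + 439)/4 = 0. Since -439 ≡ 1 (mod 4), (1 + 439)/4 = 110 ∈ Z. The polynomial x^2 - x + 110 has discriminant 1 - 4·(110) = -439, which is not a perfect square in Q (d = -439 is squarefree and ≠ 1), so x^2 - x + 110 is irreducible over Q. It is the minimal polynomial of α.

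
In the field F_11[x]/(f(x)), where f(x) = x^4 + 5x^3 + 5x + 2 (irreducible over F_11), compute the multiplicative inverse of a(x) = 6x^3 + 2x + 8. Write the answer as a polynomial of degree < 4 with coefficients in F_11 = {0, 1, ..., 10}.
a(x)^(-1) ≡ 6x^3 + 4x + 10 (mod f(x))

Since f is irreducible over F_11, F_11[x]/(f) is a field and a(x) ≠ 0 has an inverse. Apply the extended Euclidean algorithm to f(x) and a(x) in F_11[x]: f(x) = (2x + 10)·a(x) + (7x^2 + 2x + 10);  a(x) = (4x + 2)·(7x^2 + 2x + 10) + (2x + 10);  (7x^2 + 2x + 10) = (9x)·(2x + 10) + (10). The last nonzero remainder is the constant 10 = gcd(f, a) in F_11. Back-substituting through the division chain expresses 10 = s(x)·a(x) + t(x)·f(x) with s(x) ≡ 5x^3 + 7x + 1 (mod f), so (5x^3 + 7x + 1)·a(x) ≡ 10 (mod f). Multiplying by 10^(-1) ≡ 10 in F_11 gives a(x)^(-1) ≡ 10·(5x^3 + 7x + 1) ≡ 6x^3 + 4x + 10 (mod f). Check: (6x^3 + 2x + 8)·(6x^3 + 4x + 10) = 3x^6 + 3x^4 + 9x^3 + 8x^2 + 8x + 3 ≡ 1 (mod x^4 + 5x^3 + 5x + 2).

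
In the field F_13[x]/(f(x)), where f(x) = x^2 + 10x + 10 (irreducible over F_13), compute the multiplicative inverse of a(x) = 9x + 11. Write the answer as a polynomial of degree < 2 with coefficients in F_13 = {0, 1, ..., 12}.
a(x)^(-1) ≡ 5x + 2 (mod f(x))

Since f is irreducible over F_13, F_13[x]/(f) is a field and a(x) ≠ 0 has an inverse. Apply the extended Euclidean algorithm to f(x) and a(x) in F_13[x]: f(x) = (3x + 9)·a(x) + (2). The last nonzero remainder is the constant 2 = gcd(f, a) in F_13. Back-substituting through the division chain expresses 2 = s(x)·a(x) + t(x)·f(x) with s(x) ≡ 10x + 4 (mod f), so (10x + 4)·a(x) ≡ 2 (mod f). Multiplying by 2^(-1) ≡ 7 in F_13 gives a(x)^(-1) ≡ 7·(10x + 4) ≡ 5x + 2 (mod f). Check: (9x + 11)·(5x + 2) = 6x^2 + 8x + 9 ≡ 1 (mod x^2 + 10x + 10).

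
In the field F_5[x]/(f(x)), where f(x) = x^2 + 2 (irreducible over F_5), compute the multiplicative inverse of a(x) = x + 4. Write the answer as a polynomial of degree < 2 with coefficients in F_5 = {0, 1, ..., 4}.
a(x)^(-1) ≡ 3x + 3 (mod f(x))

Since f is irreducible over F_5, F_5[x]/(f) is a field and a(x) ≠ 0 has an inverse. Apply the extended Euclidean algorithm to f(x) and a(x) in F_5[x]: f(x) = (x + 1)·a(x) + (3). The last nonzero remainder is the constant 3 = gcd(f, a) in F_5. Back-substituting through the division chain expresses 3 = s(x)·a(x) + t(x)·f(x) with s(x) ≡ 4x + 4 (mod f), so (4x + 4)·a(x) ≡ 3 (mod f). Multiplying by 3^(-1) ≡ 2 in F_5 gives a(x)^(-1) ≡ 2·(4x + 4) ≡ 3x + 3 (mod f). Check: (x + 4)·(3x + 3) = 3x^2 + 2 ≡ 1 (mod x^2 + 2).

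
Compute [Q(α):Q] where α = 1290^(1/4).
[Q(α):Q] = 4

α is a root of x^4 - 1290. By Eisenstein's criterion at the prime p = 2 (which divides the constant term 1290 but p^2 = 4 does not, since 1290 is squarefree), x^4 - 1290 is irreducible over Q. Hence [Q(α):Q] = 4.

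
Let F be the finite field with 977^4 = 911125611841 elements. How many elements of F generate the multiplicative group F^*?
There are φ(911125611840) = 232906752000 primitive elements

F_q^* is cyclic of order q - 1 = 911125611840. A cyclic group of order m has exactly φ(m) generators. Here m = 911125611840 = 2^6 · 3 · 5 · 53 · 61 · 163 · 1801, so the number of primitive elements is φ(911125611840) = 232906752000.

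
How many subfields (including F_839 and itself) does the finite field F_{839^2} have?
F_{839^2} has 2 subfields

The subfields of F_{p^n} are exactly the fields F_{p^d} for d | n (each is the fixed field of the unique index-d subgroup of Gal(F_{p^n}/F_p) ≅ Z/nZ). The divisors of n = 2 are {1, 2}, giving 2 subfields: F_{839^1}, F_{839^2}.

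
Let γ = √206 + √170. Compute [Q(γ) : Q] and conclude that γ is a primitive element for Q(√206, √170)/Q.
[Q(γ) : Q] = 4 (equivalently, Q(γ) = Q(√206, √170))

Obviously Q(γ) ⊆ Q(√206, √170), and [Q(√206, √170):Q] = 4 (since 206, 170 are distinct squarefree integers > 1 with 35020 not a perfect square). To show equality we compute the minimal polynomial of γ. From γ = √206 + √170: γ^2 = 206 + 2√(35020) + 170 = 376 + 2√(35020), so γ^2 - 376 = 2√(35020); squaring, (γ^2 - 376)^2 = 4·35020, i.e. γ^4 - 752γ^2 + 141376 - 140080 = 0, i.e. γ^4 - 752γ^2 + 1296 = 0. So γ is a root of x^4 - 752x^2 + 1296. This polynomial is irreducible over Q: it has no rational root (each ±√206 ± √170 is irrational), and any factorization into two quadratics over Q would force √(35020) ∈ Q (pairing opposite roots) or √206, √170 ∈ Q (other pairings), all impossible. Hence [Q(γ):Q] = 4 = [Q(√206, √170):Q], so Q(γ) = Q(√206, √170).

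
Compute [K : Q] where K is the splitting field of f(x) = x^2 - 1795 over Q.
[K : Q] = 2

f(x) = x^2 - 1795 factors as (x - √1795)(x + √1795). The splitting field is K = Q(√1795). Since 1795 is squarefree and > 1, it is not a perfect square, so x^2 - 1795 is irreducible over Q and [Q(√1795) : Q] = 2. Hence [K : Q] = 2.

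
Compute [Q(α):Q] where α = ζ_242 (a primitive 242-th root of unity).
[Q(α):Q] = 110

The minimal polynomial of ζ_242 over Q is the 242-th cyclotomic polynomial Φ_242(x), which is irreducible over Q and has degree φ(242) = 110. Hence [Q(α):Q] = φ(242) = 110.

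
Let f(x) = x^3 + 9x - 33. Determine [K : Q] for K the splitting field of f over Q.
[K : Q] = 6

By the rational root test, any rational root of the monic integer polynomial f(x) = x^3 + 9x - 33 must be an integer dividing the constant term -33, i.e. one of ±{1, 3, 11, 33}. Evaluating: f(1) = -23, f(-1) = -43, f(3) = 21, f(-3) = -87, f(11) = 1397, f(-11) = -1463, f(33) = 36201, f(-33) = -36267; none is 0, so f has no rational root and is therefore irreducible over Q (a cubic with no linear factor over a field is irreducible). For an irreducible cubic, the Galois group is A_3 or S_3 according as the discriminant disc(f) = -4a^3 - 27b^2 = -4·(9)^3 - 27·(-33)^2 = -32319 is or is not a square in Q. Here disc(f) = -32319 is not a perfect square in Q, so the Galois group of f over Q is not contained in A_3 and must be all of S_3. The splitting field has degree |S_3| = 6 over Q, so [K : Q] = 6.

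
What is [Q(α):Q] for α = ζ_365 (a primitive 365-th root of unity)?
[Q(α):Q] = 288

The minimal polynomial of ζ_365 over Q is the 365-th cyclotomic polynomial Φ_365(x), which is irreducible over Q and has degree φ(365) = 288. Hence [Q(α):Q] = φ(365) = 288.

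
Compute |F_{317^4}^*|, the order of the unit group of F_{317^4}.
|F_{317^4}^*| = 10098039120

F_{317^4} has 317^4 = 10098039121 elements; its multiplicative group consists of all nonzero elements, so |F_{317^4}^*| = 10098039121 - 1 = 10098039120. (It is cyclic since any finite subgroup of the multiplicative group of a field is cyclic.)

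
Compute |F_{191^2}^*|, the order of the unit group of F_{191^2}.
|F_{191^2}^*| = 36480

F_{191^2} has 191^2 = 36481 elements; its multiplicative group consists of all nonzero elements, so |F_{191^2}^*| = 36481 - 1 = 36480. (It is cyclic since any finite subgroup of the multiplicative group of a field is cyclic.)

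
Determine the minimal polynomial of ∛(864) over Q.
m_α(x) = x^3 - 864

α satisfies α^3 = 864, so x^3 - 864 annihilates α. By the rational root test, a rational root p/q (in lowest terms) of x^3 - 864 would satisfy p^3 = 864 q^3, forcing q = 1 and p^3 = 864; but 864 is not a perfect cube, contradiction. A monic cubic over Q with no rational root is irreducible (any nontrivial factorization would include a linear factor). Hence x^3 - 864 is the minimal polynomial of α, and in particular [Q(α):Q] = 3.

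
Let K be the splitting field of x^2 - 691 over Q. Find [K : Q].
[K : Q] = 2

f(x) = x^2 - 691 factors as (x - √691)(x + √691). The splitting field is K = Q(√691). Since 691 is squarefree and > 1, it is not a perfect square, so x^2 - 691 is irreducible over Q and [Q(√691) : Q] = 2. Hence [K : Q] = 2.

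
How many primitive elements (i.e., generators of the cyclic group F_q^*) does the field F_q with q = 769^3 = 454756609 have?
There are φ(454756608) = 146672640 primitive elements

F_q^* is cyclic of order q - 1 = 454756608. A cyclic group of order m has exactly φ(m) generators. Here m = 454756608 = 2^8 · 3^2 · 31 · 6367, so the number of primitive elements is φ(454756608) = 146672640.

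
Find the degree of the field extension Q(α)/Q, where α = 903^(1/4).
[Q(α):Q] = 4

α is a root of x^4 - 903. By Eisenstein's criterion at the prime p = 3 (which divides the constant term 903 but p^2 = 9 does not, since 903 is squarefree), x^4 - 903 is irreducible over Q. Hence [Q(α):Q] = 4.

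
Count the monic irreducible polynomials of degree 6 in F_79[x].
There are 40514492720 monic irreducible polynomials of degree 6 over F_79

Each element of F_{79^6} that lies in no proper subfield is a root of exactly one monic irreducible of degree 6 over F_79, and each such polynomial has 6 distinct roots in F_{79^6}. By Möbius inversion the count is N_79(6) = (1/6) Σ_{d|6} μ(6/d) · 79^d = (1/6)(μ(6)·79^1 + μ(3)·79^2 + μ(2)·79^3 + μ(1)·79^6) = 243086956320/6 = 40514492720.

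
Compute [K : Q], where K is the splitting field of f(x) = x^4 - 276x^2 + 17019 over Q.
[K : Q] = 4

Solving the quadratic in x^2: x^2 = (276 ± √(276^2 - 4·17019))/2 = (276 ± √8100)/2 = (276 ± 90)/2, giving x^2 = 183 or x^2 = 93. So f(x) = (x^2 - 183)(x^2 - 93) and the roots of f are ±√183, ±√93. Hence the splitting field is K = Q(√183, √93). Since 183 and 93 are distinct squarefree integers > 1, their product 17019 is not a perfect square, so √93 ∉ Q(√183). By the tower law [K:Q] = [Q(√183,√93):Q(√183)] · [Q(√183):Q] = 2 · 2 = 4.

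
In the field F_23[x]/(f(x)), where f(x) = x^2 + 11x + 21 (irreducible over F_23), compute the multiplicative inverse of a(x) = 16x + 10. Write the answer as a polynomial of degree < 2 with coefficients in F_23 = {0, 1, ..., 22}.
a(x)^(-1) ≡ 20x + 12 (mod f(x))

Since f is irreducible over F_23, F_23[x]/(f) is a field and a(x) ≠ 0 has an inverse. Apply the extended Euclidean algorithm to f(x) and a(x) in F_23[x]: f(x) = (13x + 17)·a(x) + (12). The last nonzero remainder is the constant 12 = gcd(f, a) in F_23. Back-substituting through the division chain expresses 12 = s(x)·a(x) + t(x)·f(x) with s(x) ≡ 10x + 6 (mod f), so (10x + 6)·a(x) ≡ 12 (mod f). Multiplying by 12^(-1) ≡ 2 in F_23 gives a(x)^(-1) ≡ 2·(10x + 6) ≡ 20x + 12 (mod f). Check: (16x + 10)·(20x + 12) = 21x^2 + x + 5 ≡ 1 (mod x^2 + 11x + 21).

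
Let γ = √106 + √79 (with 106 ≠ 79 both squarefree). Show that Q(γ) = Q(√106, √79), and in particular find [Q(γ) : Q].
[Q(γ) : Q] = 4 (equivalently, Q(γ) = Q(√106, √79))

Obviously Q(γ) ⊆ Q(√106, √79), and [Q(√106, √79):Q] = 4 (since 106, 79 are distinct squarefree integers > 1 with 8374 not a perfect square). To show equality we compute the minimal polynomial of γ. From γ = √106 + √79: γ^2 = 106 + 2√(8374) + 79 = 185 + 2√(8374), so γ^2 - 185 = 2√(8374); squaring, (γ^2 - 185)^2 = 4·8374, i.e. γ^4 - 370γ^2 + 34225 - 33496 = 0, i.e. γ^4 - 370γ^2 + 729 = 0. So γ is a root of x^4 - 370x^2 + 729. This polynomial is irreducible over Q: it has no rational root (each ±√106 ± √79 is irrational), and any factorization into two quadratics over Q would force √(8374) ∈ Q (pairing opposite roots) or √106, √79 ∈ Q (other pairings), all impossible. Hence [Q(γ):Q] = 4 = [Q(√106, √79):Q], so Q(γ) = Q(√106, √79).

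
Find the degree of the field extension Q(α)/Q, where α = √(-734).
[Q(α):Q] = 2

[Q(α):Q] equals the degree of the minimal polynomial of α. Here α^2 = -734 and x^2 + 734 is irreducible (d = -734 is squarefree, ≠ 1, hence not a square), so deg(m_α) = 2. Thus [Q(α):Q] = 2.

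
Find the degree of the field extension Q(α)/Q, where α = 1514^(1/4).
[Q(α):Q] = 4

α is a root of x^4 - 1514. By Eisenstein's criterion at the prime p = 2 (which divides the constant term 1514 but p^2 = 4 does not, since 1514 is squarefree), x^4 - 1514 is irreducible over Q. Hence [Q(α):Q] = 4.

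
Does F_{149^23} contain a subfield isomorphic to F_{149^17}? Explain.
No: F_{149^17} is not a subfield of F_{149^23}

F_{p^m} embeds in F_{p^n} iff m | n. Here 17 ∤ 23 (since 23 = 1·17 + 6 with remainder 6 ≠ 0), so F_{149^17} is not a subfield of F_{149^23}. Equivalently: if it were, the tower law would give 17 = [F_{149^17}:F_149] dividing [F_{149^23}:F_149] = 23, contradiction.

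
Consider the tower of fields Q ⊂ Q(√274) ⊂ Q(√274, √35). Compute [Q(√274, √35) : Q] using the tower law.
[Q(√274, √35) : Q] = 4

[Q(√274):Q] = 2 (min poly x^2 - 274, irreducible since 274 is squarefree > 1). For the top step, suppose √35 ∈ Q(√274), say √35 = c + d√274 with c, d ∈ Q. Squaring: 35 = c^2 + 274d^2 + 2cd√274. Since √274 ∉ Q this forces 2cd = 0. If d = 0 then √35 = c ∈ Q, contradicting 35 squarefree > 1. If c = 0 then 35 = 274d^2, so 274·35 = (274d)^2 is a perfect square in Q — but 274·35 = 9590 is not a perfect square (since 274 and 35 are distinct squarefree integers). Contradiction. Hence √35 ∉ Q(√274), so x^2 - 35 stays irreducible over Q(√274) and [Q(√274, √35) : Q(√274)] = 2. By the tower law, [Q(√274, √35) : Q] = 2 · 2 = 4.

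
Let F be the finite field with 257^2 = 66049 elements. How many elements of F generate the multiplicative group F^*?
There are φ(66048) = 21504 primitive elements

F_q^* is cyclic of order q - 1 = 66048. A cyclic group of order m has exactly φ(m) generators. Here m = 66048 = 2^9 · 3 · 43, so the number of primitive elements is φ(66048) = 21504.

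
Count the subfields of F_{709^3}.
F_{709^3} has 2 subfields

The subfields of F_{p^n} are exactly the fields F_{p^d} for d | n (each is the fixed field of the unique index-d subgroup of Gal(F_{p^n}/F_p) ≅ Z/nZ). The divisors of n = 3 are {1, 3}, giving 2 subfields: F_{709^1}, F_{709^3}.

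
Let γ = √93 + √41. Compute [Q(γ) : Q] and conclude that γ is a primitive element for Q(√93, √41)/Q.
[Q(γ) : Q] = 4 (equivalently, Q(γ) = Q(√93, √41))

Obviously Q(γ) ⊆ Q(√93, √41), and [Q(√93, √41):Q] = 4 (since 93, 41 are distinct squarefree integers > 1 with 3813 not a perfect square). To show equality we compute the minimal polynomial of γ. From γ = √93 + √41: γ^2 = 93 + 2√(3813) + 41 = 134 + 2√(3813), so γ^2 - 134 = 2√(3813); squaring, (γ^2 - 134)^2 = 4·3813, i.e. γ^4 - 268γ^2 + 17956 - 15252 = 0, i.e. γ^4 - 268γ^2 + 2704 = 0. So γ is a root of x^4 - 268x^2 + 2704. This polynomial is irreducible over Q: it has no rational root (each ±√93 ± √41 is irrational), and any factorization into two quadratics over Q would force √(3813) ∈ Q (pairing opposite roots) or √93, √41 ∈ Q (other pairings), all impossible. Hence [Q(γ):Q] = 4 = [Q(√93, √41):Q], so Q(γ) = Q(√93, √41).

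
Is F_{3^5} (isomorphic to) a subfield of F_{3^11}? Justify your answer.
No: F_{3^5} is not a subfield of F_{3^11}

F_{p^m} embeds in F_{p^n} iff m | n. Here 5 ∤ 11 (since 11 = 2·5 + 1 with remainder 1 ≠ 0), so F_{3^5} is not a subfield of F_{3^11}. Equivalently: if it were, the tower law would give 5 = [F_{3^5}:F_3] dividing [F_{3^11}:F_3] = 11, contradiction.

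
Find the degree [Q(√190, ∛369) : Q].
[Q(√190, ∛369) : Q] = 6

Let L = Q(√190, ∛369). Since Q(√190) ⊂ L and [Q(√190):Q] = 2, the tower law gives 2 | [L:Q]. Likewise Q(∛369) ⊂ L with [Q(∛369):Q] = 3 (because 369 is not a perfect cube), so 3 | [L:Q]. As gcd(2,3) = 1, [L:Q] is divisible by 6. Conversely L is generated over Q by √190 and ∛369, so [L:Q] ≤ 2·3 = 6. Therefore [Q(√190, ∛369) : Q] = 6.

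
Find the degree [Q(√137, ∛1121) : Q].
[Q(√137, ∛1121) : Q] = 6

Let L = Q(√137, ∛1121). Since Q(√137) ⊂ L and [Q(√137):Q] = 2, the tower law gives 2 | [L:Q]. Likewise Q(∛1121) ⊂ L with [Q(∛1121):Q] = 3 (because 1121 is not a perfect cube), so 3 | [L:Q]. As gcd(2,3) = 1, [L:Q] is divisible by 6. Conversely L is generated over Q by √137 and ∛1121, so [L:Q] ≤ 2·3 = 6. Therefore [Q(√137, ∛1121) : Q] = 6.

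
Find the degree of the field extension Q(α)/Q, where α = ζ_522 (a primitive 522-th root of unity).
[Q(α):Q] = 168

The minimal polynomial of ζ_522 over Q is the 522-th cyclotomic polynomial Φ_522(x), which is irreducible over Q and has degree φ(522) = 168. Hence [Q(α):Q] = φ(522) = 168.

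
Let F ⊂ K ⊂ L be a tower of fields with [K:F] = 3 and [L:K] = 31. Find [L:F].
[L:F] = 93

The tower law says that for any tower of field extensions F ⊂ K ⊂ L with finite degrees, [L:F] = [L:K] · [K:F]. Here this gives [L:F] = 31 · 3 = 93.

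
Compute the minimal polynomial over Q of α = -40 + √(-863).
m_α(x) = x^2 + 80x + 2463

From α + 40 = √(-863), squaring gives (α + 40)^2 = -863, i.e. α^2 + 80α + 1600 = -863, so α^2 + 80α + 2463 = 0. The discriminant of x^2 + 80x + 2463 is (80)^2 - 4·(2463) = 6400 - 9852 = -3452, and 4·(-863) is not a perfect square in Q since -863 is squarefree and ≠ 1. Hence x^2 + 80x + 2463 is irreducible over Q and is the minimal polynomial of α.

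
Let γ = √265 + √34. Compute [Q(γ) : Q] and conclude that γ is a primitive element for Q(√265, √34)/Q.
[Q(γ) : Q] = 4 (equivalently, Q(γ) = Q(√265, √34))

Obviously Q(γ) ⊆ Q(√265, √34), and [Q(√265, √34):Q] = 4 (since 265, 34 are distinct squarefree integers > 1 with 9010 not a perfect square). To show equality we compute the minimal polynomial of γ. From γ = √265 + √34: γ^2 = 265 + 2√(9010) + 34 = 299 + 2√(9010), so γ^2 - 299 = 2√(9010); squaring, (γ^2 - 299)^2 = 4·9010, i.e. γ^4 - 598γ^2 + 89401 - 36040 = 0, i.e. γ^4 - 598γ^2 + 53361 = 0. So γ is a root of x^4 - 598x^2 + 53361. This polynomial is irreducible over Q: it has no rational root (each ±√265 ± √34 is irrational), and any factorization into two quadratics over Q would force √(9010) ∈ Q (pairing opposite roots) or √265, √34 ∈ Q (other pairings), all impossible. Hence [Q(γ):Q] = 4 = [Q(√265, √34):Q], so Q(γ) = Q(√265, √34).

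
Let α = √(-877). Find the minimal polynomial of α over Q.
m_α(x) = x^2 + 877

α satisfies α^2 + 877 = 0, so x^2 + 877 annihilates α. Since d = -877 is squarefree and ≠ 1, it is not a perfect square in Q, so x^2 + 877 has no rational root and is therefore irreducible over Q (a degree-2 polynomial over a field is irreducible iff it has no root). Hence m_α(x) = x^2 + 877.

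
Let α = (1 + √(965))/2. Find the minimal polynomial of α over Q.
m_α(x) = x^2 - x - 241

From 2α - 1 = √(965), squaring gives (2α - 1)^2 = 965, i.e. 4α^2 - 4α + 1 = 965, so α^2 - α + (1 - 965)/4 = 0. Since 965 ≡ 1 (mod 4), (1 - 965)/4 = -241 ∈ Z. The polynomial x^2 - x - 241 has discriminant 1 - 4·(-241) = 965, which is not a perfect square in Q (d = 965 is squarefree and ≠ 1), so x^2 - x - 241 is irreducible over Q. It is the minimal polynomial of α.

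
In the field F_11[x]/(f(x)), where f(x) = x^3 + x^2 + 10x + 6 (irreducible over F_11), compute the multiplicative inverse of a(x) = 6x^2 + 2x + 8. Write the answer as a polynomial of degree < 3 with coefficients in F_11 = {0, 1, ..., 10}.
a(x)^(-1) ≡ 8x^2 + 2x + 3 (mod f(x))

Since f is irreducible over F_11, F_11[x]/(f) is a field and a(x) ≠ 0 has an inverse. Apply the extended Euclidean algorithm to f(x) and a(x) in F_11[x]: f(x) = (2x + 5)·a(x) + (6x + 10);  a(x) = (x + 6)·(6x + 10) + (3). The last nonzero remainder is the constant 3 = gcd(f, a) in F_11. Back-substituting through the division chain expresses 3 = s(x)·a(x) + t(x)·f(x) with s(x) ≡ 2x^2 + 6x + 9 (mod f), so (2x^2 + 6x + 9)·a(x) ≡ 3 (mod f). Multiplying by 3^(-1) ≡ 4 in F_11 gives a(x)^(-1) ≡ 4·(2x^2 + 6x + 9) ≡ 8x^2 + 2x + 3 (mod f). Check: (6x^2 + 2x + 8)·(8x^2 + 2x + 3) = 4x^4 + 6x^3 + 9x^2 + 2 ≡ 1 (mod x^3 + x^2 + 10x + 6).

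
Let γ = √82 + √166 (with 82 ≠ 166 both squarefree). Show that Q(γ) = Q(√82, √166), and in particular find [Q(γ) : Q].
[Q(γ) : Q] = 4 (equivalently, Q(γ) = Q(√82, √166))

Obviously Q(γ) ⊆ Q(√82, √166), and [Q(√82, √166):Q] = 4 (since 82, 166 are distinct squarefree integers > 1 with 13612 not a perfect square). To show equality we compute the minimal polynomial of γ. From γ = √82 + √166: γ^2 = 82 + 2√(13612) + 166 = 248 + 2√(13612), so γ^2 - 248 = 2√(13612); squaring, (γ^2 - 248)^2 = 4·13612, i.e. γ^4 - 496γ^2 + 61504 - 54448 = 0, i.e. γ^4 - 496γ^2 + 7056 = 0. So γ is a root of x^4 - 496x^2 + 7056. This polynomial is irreducible over Q: it has no rational root (each ±√82 ± √166 is irrational), and any factorization into two quadratics over Q would force √(13612) ∈ Q (pairing opposite roots) or √82, √166 ∈ Q (other pairings), all impossible. Hence [Q(γ):Q] = 4 = [Q(√82, √166):Q], so Q(γ) = Q(√82, √166).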